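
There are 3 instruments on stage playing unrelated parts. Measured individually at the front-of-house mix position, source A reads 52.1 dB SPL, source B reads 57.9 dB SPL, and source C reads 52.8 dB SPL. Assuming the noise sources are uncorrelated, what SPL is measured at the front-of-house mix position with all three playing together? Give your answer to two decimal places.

59.86 dB SPL

Add the sources as powers (linear), then convert back to dB:
L_total = 10·log₁₀(10^(52.1/10) + 10^(57.9/10) + 10^(52.8/10)) = 10·log₁₀(969300) = 59.86 dB SPL.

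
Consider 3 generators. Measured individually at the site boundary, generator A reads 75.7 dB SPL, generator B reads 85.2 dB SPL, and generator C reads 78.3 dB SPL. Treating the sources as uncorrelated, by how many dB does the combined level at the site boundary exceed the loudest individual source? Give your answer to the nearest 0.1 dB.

Uncorrelated sources add in intensity (power), not in dB.
L_total = 10·log₁₀(10^(75.7/10) + 10^(85.2/10) + 10^(78.3/10)) = 86.39 dB SPL.
Excess over the loudest (85.2 dB): 86.39 − 85.2 = 1.2 dB.

1.2 dB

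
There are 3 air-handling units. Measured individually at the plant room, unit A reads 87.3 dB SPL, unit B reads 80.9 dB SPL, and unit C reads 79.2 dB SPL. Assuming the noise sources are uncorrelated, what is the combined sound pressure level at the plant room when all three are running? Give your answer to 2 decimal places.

Uncorrelated sources add in intensity (power), not in dB.
L_total = 10·log₁₀(10^(87.3/10) + 10^(80.9/10) + 10^(79.2/10)) = 10·log₁₀(743200000) = 88.71 dB SPL.

88.71 dB SPL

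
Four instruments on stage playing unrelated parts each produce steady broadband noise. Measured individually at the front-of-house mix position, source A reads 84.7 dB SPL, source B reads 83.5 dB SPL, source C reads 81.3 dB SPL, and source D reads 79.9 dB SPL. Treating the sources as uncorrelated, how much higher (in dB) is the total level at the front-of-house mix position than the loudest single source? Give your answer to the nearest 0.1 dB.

Incoherent sources sum as intensities:
L_total = 10·log₁₀(10^(84.7/10) + 10^(83.5/10) + 10^(81.3/10) + 10^(79.9/10)) = 88.76 dB SPL.
Excess over the loudest (84.7 dB): 88.76 − 84.7 = 4.1 dB.

4.1 dB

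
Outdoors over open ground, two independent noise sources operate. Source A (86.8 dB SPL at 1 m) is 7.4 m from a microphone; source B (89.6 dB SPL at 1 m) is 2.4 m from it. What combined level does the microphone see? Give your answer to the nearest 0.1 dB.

At the listener: L_A = 86.8 − 20·log₁₀(7.4) = 69.42 dB; L_B = 89.6 − 20·log₁₀(2.4) = 82.00 dB.
Combined: 10·log₁₀(10^(69.42/10)+10^(82.00/10)) = 82.2 dB SPL.

82.2 dB SPL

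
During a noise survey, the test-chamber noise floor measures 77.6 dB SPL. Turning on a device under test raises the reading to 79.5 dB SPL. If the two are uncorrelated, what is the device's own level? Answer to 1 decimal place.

Remove the background by subtracting linear intensities:
L_src = 10·log₁₀(10^(79.5/10) − 10^(77.6/10)) = 10·log₁₀(31580000) = 75.0 dB SPL.

75.0 dB SPL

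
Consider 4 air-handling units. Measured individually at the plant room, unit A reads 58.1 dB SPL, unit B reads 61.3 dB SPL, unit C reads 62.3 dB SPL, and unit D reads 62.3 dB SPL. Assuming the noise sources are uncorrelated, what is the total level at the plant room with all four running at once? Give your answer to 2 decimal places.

67.32 dB SPL

Uncorrelated sources add in intensity (power), not in dB.
L_total = 10·log₁₀(10^(58.1/10) + 10^(61.3/10) + 10^(62.3/10) + 10^(62.3/10)) = 10·log₁₀(5391000) = 67.32 dB SPL.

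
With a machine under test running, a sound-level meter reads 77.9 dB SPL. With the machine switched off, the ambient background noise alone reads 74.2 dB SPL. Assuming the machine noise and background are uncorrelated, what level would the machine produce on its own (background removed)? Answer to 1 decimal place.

75.5 dB SPL

Remove the background by subtracting linear intensities:
L_src = 10·log₁₀(10^(77.9/10) − 10^(74.2/10)) = 10·log₁₀(35360000) = 75.5 dB SPL.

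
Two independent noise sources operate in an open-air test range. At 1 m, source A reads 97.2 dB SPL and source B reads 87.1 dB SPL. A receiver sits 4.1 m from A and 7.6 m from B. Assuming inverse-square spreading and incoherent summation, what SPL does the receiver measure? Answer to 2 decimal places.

85.07 dB SPL

At the listener: L_A = 97.2 − 20·log₁₀(4.1) = 84.944 dB; L_B = 87.1 − 20·log₁₀(7.6) = 69.484 dB.
Combined: 10·log₁₀(10^(84.944/10)+10^(69.484/10)) = 85.07 dB SPL.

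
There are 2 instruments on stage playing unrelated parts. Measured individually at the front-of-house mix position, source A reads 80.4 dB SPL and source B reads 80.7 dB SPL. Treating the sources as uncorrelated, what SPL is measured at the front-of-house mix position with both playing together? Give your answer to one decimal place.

83.6 dB SPL

Incoherent sources sum as intensities:
L_total = 10·log₁₀(10^(80.4/10) + 10^(80.7/10)) = 10·log₁₀(227100000) = 83.6 dB SPL.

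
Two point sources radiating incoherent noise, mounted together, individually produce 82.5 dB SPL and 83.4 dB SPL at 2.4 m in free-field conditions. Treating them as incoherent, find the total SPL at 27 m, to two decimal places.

Combined at 2.4 m: 10·log₁₀(10^(82.5/10)+10^(83.4/10)) = 85.984 dB SPL.
Then apply −20·log₁₀(27/2.4) = -21.023 dB → 64.96 dB SPL.

64.96 dB SPL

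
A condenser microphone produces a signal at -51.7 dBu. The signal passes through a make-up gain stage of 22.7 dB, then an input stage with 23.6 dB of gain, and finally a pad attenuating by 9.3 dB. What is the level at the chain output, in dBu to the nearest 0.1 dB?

-14.7 dBu

Gain stages sum in dB:
-51.7 + 22.7 + 23.6 − 9.3 = -14.7 dBu.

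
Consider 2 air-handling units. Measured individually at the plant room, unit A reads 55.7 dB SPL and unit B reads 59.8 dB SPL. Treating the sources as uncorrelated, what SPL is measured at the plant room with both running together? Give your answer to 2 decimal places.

61.23 dB SPL

Uncorrelated sources add in intensity (power), not in dB.
L_total = 10·log₁₀(10^(55.7/10) + 10^(59.8/10)) = 10·log₁₀(1327000) = 61.23 dB SPL.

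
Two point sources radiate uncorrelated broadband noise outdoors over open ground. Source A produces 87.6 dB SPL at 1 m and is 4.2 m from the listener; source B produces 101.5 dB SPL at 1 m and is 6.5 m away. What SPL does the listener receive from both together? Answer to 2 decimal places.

85.65 dB SPL

At the listener: L_A = 87.6 − 20·log₁₀(4.2) = 75.135 dB; L_B = 101.5 − 20·log₁₀(6.5) = 85.242 dB.
Combined: 10·log₁₀(10^(75.135/10)+10^(85.242/10)) = 85.65 dB SPL.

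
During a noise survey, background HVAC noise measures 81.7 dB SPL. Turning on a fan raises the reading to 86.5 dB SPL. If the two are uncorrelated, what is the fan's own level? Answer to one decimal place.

Background correction is a power subtraction:
L_src = 10·log₁₀(10^(86.5/10) − 10^(81.7/10)) = 10·log₁₀(298800000) = 84.8 dB SPL.

84.8 dB SPL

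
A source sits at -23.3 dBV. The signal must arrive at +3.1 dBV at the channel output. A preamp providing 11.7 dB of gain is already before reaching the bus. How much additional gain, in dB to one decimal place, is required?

The required make-up gain is the shortfall in the dB sum.
G = +3.1 − (-23.3) − 11.7 = 14.7 dB.

14.7 dB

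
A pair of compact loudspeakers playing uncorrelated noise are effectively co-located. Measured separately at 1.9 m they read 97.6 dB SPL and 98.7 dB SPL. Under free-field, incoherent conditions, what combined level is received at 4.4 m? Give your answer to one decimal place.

Combined at 1.9 m: 10·log₁₀(10^(97.6/10)+10^(98.7/10)) = 101.20 dB SPL.
Then apply −20·log₁₀(4.4/1.9) = -7.29 dB → 93.9 dB SPL.

93.9 dB SPL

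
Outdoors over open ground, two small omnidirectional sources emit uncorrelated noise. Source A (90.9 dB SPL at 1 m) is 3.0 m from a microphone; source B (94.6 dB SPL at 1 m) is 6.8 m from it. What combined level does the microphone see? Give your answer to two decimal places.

82.99 dB SPL

At the listener: L_A = 90.9 − 20·log₁₀(3.0) = 81.358 dB; L_B = 94.6 − 20·log₁₀(6.8) = 77.950 dB.
Combined: 10·log₁₀(10^(81.358/10)+10^(77.950/10)) = 82.99 dB SPL.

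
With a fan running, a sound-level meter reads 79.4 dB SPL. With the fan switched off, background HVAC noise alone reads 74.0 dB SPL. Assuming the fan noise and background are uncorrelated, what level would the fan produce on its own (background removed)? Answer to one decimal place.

77.9 dB SPL

Remove the background by subtracting linear intensities:
L_src = 10·log₁₀(10^(79.4/10) − 10^(74.0/10)) = 10·log₁₀(61980000) = 77.9 dB SPL.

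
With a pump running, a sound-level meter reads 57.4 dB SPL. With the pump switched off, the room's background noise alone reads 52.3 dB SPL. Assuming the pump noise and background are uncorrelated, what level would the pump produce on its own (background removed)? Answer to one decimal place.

Remove the background by subtracting linear intensities:
L_src = 10·log₁₀(10^(57.4/10) − 10^(52.3/10)) = 10·log₁₀(379700) = 55.8 dB SPL.

55.8 dB SPL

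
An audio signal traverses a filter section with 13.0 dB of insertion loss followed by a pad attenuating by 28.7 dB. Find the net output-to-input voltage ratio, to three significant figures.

0.00822

Net gain = (−13.0) + (−28.7) = -41.7 dB.
Voltage ratio = 10^(-41.7/20) = 0.00822.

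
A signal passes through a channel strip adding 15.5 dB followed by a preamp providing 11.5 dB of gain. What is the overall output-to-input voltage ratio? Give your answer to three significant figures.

Net gain = 15.5 + 11.5 = 27.0 dB.
Voltage ratio = 10^(27.0/20) = 22.4.

22.4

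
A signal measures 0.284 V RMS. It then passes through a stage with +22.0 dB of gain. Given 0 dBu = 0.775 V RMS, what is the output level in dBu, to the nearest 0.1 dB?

Input level: 20·log₁₀(0.284/0.775) = -8.72 dBu.
Output: -8.72 + 22.0 = +13.3 dBu.

+13.3 dBu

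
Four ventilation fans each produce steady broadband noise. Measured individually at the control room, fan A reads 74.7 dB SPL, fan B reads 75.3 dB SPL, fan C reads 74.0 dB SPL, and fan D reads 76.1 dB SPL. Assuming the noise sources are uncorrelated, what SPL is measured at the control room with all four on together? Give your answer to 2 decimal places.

Incoherent sources sum as intensities:
L_total = 10·log₁₀(10^(74.7/10) + 10^(75.3/10) + 10^(74.0/10) + 10^(76.1/10)) = 10·log₁₀(129300000) = 81.11 dB SPL.

81.11 dB SPL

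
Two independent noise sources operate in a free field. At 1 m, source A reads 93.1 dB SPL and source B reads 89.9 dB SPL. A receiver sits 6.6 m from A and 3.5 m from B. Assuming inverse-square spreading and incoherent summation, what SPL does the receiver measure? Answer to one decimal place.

81.0 dB SPL

At the listener: L_A = 93.1 − 20·log₁₀(6.6) = 76.71 dB; L_B = 89.9 − 20·log₁₀(3.5) = 79.02 dB.
Combined: 10·log₁₀(10^(76.71/10)+10^(79.02/10)) = 81.0 dB SPL.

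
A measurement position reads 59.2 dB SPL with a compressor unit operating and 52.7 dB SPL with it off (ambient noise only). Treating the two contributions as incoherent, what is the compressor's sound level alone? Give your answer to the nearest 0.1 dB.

Subtract intensities: L_src = 10·log₁₀(10^(L_total/10) − 10^(L_bg/10)).
L_src = 10·log₁₀(10^(59.2/10) − 10^(52.7/10)) = 10·log₁₀(645600) = 58.1 dB SPL.

58.1 dB SPL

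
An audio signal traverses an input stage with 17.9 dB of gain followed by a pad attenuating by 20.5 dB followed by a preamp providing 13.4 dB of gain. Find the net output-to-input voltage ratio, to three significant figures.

3.47

Net gain = 17.9 + (−20.5) + 13.4 = 10.8 dB.
Voltage ratio = 10^(10.8/20) = 3.47.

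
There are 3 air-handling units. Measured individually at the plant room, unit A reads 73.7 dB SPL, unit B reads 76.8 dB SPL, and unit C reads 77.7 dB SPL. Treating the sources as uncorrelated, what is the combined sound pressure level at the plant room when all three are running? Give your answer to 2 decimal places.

81.15 dB SPL

Uncorrelated sources add in intensity (power), not in dB.
L_total = 10·log₁₀(10^(73.7/10) + 10^(76.8/10) + 10^(77.7/10)) = 10·log₁₀(130200000) = 81.15 dB SPL.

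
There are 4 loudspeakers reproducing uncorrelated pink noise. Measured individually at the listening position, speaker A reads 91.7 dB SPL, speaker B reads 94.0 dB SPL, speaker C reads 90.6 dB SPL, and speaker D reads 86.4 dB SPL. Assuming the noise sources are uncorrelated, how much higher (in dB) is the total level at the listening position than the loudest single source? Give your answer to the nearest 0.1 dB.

3.5 dB

Uncorrelated sources add in intensity (power), not in dB.
L_total = 10·log₁₀(10^(91.7/10) + 10^(94.0/10) + 10^(90.6/10) + 10^(86.4/10)) = 97.46 dB SPL.
Excess over the loudest (94.0 dB): 97.46 − 94.0 = 3.5 dB.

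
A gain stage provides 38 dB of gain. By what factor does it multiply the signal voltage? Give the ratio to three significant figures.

79.4

Voltage ratio = 10^(dB/20).
10^(38/20) = 10^(1.900) = 79.4.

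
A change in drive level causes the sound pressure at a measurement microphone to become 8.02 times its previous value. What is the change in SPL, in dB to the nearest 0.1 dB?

Sound pressure is an amplitude quantity: ΔL = 20·log₁₀(p₂/p₁).
20·log₁₀(8.02) = 18.1 dB.

18.1 dB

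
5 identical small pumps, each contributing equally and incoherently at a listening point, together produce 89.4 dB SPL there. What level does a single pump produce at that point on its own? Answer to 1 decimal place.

82.4 dB SPL

5 equal incoherent sources add 10·log₁₀(5) = 6.99 dB over one source.
L_one = 89.4 − 6.99 = 82.4 dB SPL.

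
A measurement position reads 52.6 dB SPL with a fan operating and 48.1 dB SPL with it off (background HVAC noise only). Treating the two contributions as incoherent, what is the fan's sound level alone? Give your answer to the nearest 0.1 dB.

Background correction is a power subtraction:
L_src = 10·log₁₀(10^(52.6/10) − 10^(48.1/10)) = 10·log₁₀(117400) = 50.7 dB SPL.

50.7 dB SPL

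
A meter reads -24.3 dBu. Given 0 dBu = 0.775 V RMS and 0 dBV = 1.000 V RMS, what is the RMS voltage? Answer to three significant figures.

0.0472 V

V = 0.775 V × 10^(-24.3/20).
= 0.775 × 0.06095 = 0.0472 V.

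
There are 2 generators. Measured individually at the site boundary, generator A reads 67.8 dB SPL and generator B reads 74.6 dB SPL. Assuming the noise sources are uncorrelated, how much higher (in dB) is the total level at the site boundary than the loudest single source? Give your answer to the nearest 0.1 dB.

0.8 dB

Uncorrelated sources add in intensity (power), not in dB.
L_total = 10·log₁₀(10^(67.8/10) + 10^(74.6/10)) = 75.42 dB SPL.
Excess over the loudest (74.6 dB): 75.42 − 74.6 = 0.8 dB.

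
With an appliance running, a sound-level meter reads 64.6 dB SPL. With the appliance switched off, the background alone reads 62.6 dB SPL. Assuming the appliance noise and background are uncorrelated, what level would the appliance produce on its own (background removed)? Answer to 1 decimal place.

60.3 dB SPL

Background correction is a power subtraction:
L_src = 10·log₁₀(10^(64.6/10) − 10^(62.6/10)) = 10·log₁₀(1064000) = 60.3 dB SPL.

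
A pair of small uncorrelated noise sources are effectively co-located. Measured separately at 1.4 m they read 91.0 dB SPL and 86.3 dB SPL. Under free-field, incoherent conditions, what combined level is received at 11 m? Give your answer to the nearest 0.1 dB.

74.4 dB SPL

Combined at 1.4 m: 10·log₁₀(10^(91.0/10)+10^(86.3/10)) = 92.27 dB SPL.
Then apply −20·log₁₀(11/1.4) = -17.91 dB → 74.4 dB SPL.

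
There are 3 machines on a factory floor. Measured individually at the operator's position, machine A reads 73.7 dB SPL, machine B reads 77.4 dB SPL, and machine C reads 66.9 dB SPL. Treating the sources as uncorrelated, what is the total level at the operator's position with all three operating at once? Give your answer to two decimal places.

Add the sources as powers (linear), then convert back to dB:
L_total = 10·log₁₀(10^(73.7/10) + 10^(77.4/10) + 10^(66.9/10)) = 10·log₁₀(83290000) = 79.21 dB SPL.

79.21 dB SPL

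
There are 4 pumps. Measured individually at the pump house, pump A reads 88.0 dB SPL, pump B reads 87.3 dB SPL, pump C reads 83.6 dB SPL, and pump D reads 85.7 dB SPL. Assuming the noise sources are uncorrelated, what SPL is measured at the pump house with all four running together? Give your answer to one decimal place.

92.5 dB SPL

Incoherent sources sum as intensities:
L_total = 10·log₁₀(10^(88.0/10) + 10^(87.3/10) + 10^(83.6/10) + 10^(85.7/10)) = 10·log₁₀(1769000000) = 92.5 dB SPL.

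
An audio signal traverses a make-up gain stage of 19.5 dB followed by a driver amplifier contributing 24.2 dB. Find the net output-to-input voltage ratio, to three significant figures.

Net gain = 19.5 + 24.2 = 43.7 dB.
Voltage ratio = 10^(43.7/20) = 153.

153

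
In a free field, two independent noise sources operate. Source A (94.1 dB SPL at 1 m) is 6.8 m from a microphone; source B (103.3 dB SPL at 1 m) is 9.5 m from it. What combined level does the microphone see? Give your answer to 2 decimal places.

At the listener: L_A = 94.1 − 20·log₁₀(6.8) = 77.450 dB; L_B = 103.3 − 20·log₁₀(9.5) = 83.746 dB.
Combined: 10·log₁₀(10^(77.450/10)+10^(83.746/10)) = 84.66 dB SPL.

84.66 dB SPL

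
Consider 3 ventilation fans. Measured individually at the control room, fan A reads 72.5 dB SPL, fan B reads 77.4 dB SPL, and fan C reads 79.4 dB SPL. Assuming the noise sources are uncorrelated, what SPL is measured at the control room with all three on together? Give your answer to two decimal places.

82.04 dB SPL

Add the sources as powers (linear), then convert back to dB:
L_total = 10·log₁₀(10^(72.5/10) + 10^(77.4/10) + 10^(79.4/10)) = 10·log₁₀(159800000) = 82.04 dB SPL.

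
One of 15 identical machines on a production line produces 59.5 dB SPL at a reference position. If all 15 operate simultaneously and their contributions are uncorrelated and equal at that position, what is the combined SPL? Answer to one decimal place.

71.3 dB SPL

15 equal incoherent sources raise the level by 10·log₁₀(15) = 11.76 dB.
L_total = 59.5 + 11.76 = 71.3 dB SPL.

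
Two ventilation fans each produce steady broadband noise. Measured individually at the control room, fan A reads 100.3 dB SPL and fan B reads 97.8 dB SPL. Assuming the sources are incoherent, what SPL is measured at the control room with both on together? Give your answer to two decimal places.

Add the sources as powers (linear), then convert back to dB:
L_total = 10·log₁₀(10^(100.3/10) + 10^(97.8/10)) = 10·log₁₀(16741000000) = 102.24 dB SPL.

102.24 dB SPL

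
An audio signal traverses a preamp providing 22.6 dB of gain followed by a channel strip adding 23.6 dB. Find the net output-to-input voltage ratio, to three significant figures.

Net gain = 22.6 + 23.6 = 46.2 dB.
Voltage ratio = 10^(46.2/20) = 204.

204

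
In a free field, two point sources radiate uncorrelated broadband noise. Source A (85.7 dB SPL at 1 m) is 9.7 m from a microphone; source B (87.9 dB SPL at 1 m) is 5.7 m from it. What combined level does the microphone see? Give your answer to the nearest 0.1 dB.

73.6 dB SPL

At the listener: L_A = 85.7 − 20·log₁₀(9.7) = 65.96 dB; L_B = 87.9 − 20·log₁₀(5.7) = 72.78 dB.
Combined: 10·log₁₀(10^(65.96/10)+10^(72.78/10)) = 73.6 dB SPL.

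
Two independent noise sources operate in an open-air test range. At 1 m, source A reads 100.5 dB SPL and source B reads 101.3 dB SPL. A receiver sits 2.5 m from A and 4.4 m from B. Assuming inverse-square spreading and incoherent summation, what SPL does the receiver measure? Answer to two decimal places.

93.97 dB SPL

At the listener: L_A = 100.5 − 20·log₁₀(2.5) = 92.541 dB; L_B = 101.3 − 20·log₁₀(4.4) = 88.431 dB.
Combined: 10·log₁₀(10^(92.541/10)+10^(88.431/10)) = 93.97 dB SPL.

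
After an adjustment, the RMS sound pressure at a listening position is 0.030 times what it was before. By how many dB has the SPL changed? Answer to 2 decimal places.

Sound pressure is an amplitude quantity: ΔL = 20·log₁₀(p₂/p₁).
20·log₁₀(0.030) = -30.46 dB.

-30.46 dB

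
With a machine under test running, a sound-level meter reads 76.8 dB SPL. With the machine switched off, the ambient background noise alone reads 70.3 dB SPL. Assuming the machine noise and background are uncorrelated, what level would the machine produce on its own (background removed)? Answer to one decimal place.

Subtract intensities: L_src = 10·log₁₀(10^(L_total/10) − 10^(L_bg/10)).
L_src = 10·log₁₀(10^(76.8/10) − 10^(70.3/10)) = 10·log₁₀(37150000) = 75.7 dB SPL.

75.7 dB SPL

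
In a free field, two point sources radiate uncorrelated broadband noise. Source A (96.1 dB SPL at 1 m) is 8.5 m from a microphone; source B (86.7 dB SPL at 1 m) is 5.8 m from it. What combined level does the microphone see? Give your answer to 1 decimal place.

At the listener: L_A = 96.1 − 20·log₁₀(8.5) = 77.51 dB; L_B = 86.7 − 20·log₁₀(5.8) = 71.43 dB.
Combined: 10·log₁₀(10^(77.51/10)+10^(71.43/10)) = 78.5 dB SPL.

78.5 dB SPL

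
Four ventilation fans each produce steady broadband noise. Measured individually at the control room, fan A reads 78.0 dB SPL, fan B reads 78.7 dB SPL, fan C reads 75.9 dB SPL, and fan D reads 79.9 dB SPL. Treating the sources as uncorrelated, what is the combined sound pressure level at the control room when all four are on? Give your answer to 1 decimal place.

Incoherent sources sum as intensities:
L_total = 10·log₁₀(10^(78.0/10) + 10^(78.7/10) + 10^(75.9/10) + 10^(79.9/10)) = 10·log₁₀(273900000) = 84.4 dB SPL.

84.4 dB SPL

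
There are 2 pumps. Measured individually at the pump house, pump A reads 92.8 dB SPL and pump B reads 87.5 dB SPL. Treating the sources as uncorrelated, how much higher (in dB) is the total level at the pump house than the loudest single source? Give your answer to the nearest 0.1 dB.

Incoherent sources sum as intensities:
L_total = 10·log₁₀(10^(92.8/10) + 10^(87.5/10)) = 93.92 dB SPL.
Excess over the loudest (92.8 dB): 93.92 − 92.8 = 1.1 dB.

1.1 dB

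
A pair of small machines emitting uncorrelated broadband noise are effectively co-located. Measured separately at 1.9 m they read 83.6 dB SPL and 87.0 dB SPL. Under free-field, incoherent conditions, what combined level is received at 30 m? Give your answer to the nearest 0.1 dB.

Combined at 1.9 m: 10·log₁₀(10^(83.6/10)+10^(87.0/10)) = 88.63 dB SPL.
Then apply −20·log₁₀(30/1.9) = -23.97 dB → 64.7 dB SPL.

64.7 dB SPL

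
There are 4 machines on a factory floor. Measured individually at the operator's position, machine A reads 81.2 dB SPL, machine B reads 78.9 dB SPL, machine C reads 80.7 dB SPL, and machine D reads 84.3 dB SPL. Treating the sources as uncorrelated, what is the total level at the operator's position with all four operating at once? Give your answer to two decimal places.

87.75 dB SPL

Incoherent sources sum as intensities:
L_total = 10·log₁₀(10^(81.2/10) + 10^(78.9/10) + 10^(80.7/10) + 10^(84.3/10)) = 10·log₁₀(596100000) = 87.75 dB SPL.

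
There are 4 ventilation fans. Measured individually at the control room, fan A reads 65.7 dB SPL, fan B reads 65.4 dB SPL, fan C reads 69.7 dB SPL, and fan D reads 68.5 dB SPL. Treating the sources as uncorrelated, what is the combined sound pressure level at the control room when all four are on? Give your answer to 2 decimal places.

Add the sources as powers (linear), then convert back to dB:
L_total = 10·log₁₀(10^(65.7/10) + 10^(65.4/10) + 10^(69.7/10) + 10^(68.5/10)) = 10·log₁₀(23590000) = 73.73 dB SPL.

73.73 dB SPL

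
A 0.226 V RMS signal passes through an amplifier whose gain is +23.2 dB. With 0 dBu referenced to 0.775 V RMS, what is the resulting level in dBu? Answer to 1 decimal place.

Input level: 20·log₁₀(0.226/0.775) = -10.70 dBu.
Output: -10.70 + 23.2 = +12.5 dBu.

+12.5 dBu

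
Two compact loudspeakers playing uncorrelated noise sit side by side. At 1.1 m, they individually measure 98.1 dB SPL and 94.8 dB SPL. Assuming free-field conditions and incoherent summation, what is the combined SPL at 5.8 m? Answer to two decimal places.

Combined at 1.1 m: 10·log₁₀(10^(98.1/10)+10^(94.8/10)) = 99.766 dB SPL.
Then apply −20·log₁₀(5.8/1.1) = -14.441 dB → 85.33 dB SPL.

85.33 dB SPL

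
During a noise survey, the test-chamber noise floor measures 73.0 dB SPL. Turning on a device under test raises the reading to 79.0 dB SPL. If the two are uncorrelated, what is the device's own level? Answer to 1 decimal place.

Subtract intensities: L_src = 10·log₁₀(10^(L_total/10) − 10^(L_bg/10)).
L_src = 10·log₁₀(10^(79.0/10) − 10^(73.0/10)) = 10·log₁₀(59480000) = 77.7 dB SPL.

77.7 dB SPL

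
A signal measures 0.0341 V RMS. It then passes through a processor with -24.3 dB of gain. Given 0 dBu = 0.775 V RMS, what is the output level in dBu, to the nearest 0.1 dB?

-51.4 dBu

Input level: 20·log₁₀(0.0341/0.775) = -27.13 dBu.
Output: -27.13 − 24.3 = -51.4 dBu.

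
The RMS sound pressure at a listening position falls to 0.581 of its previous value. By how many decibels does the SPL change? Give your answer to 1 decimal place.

SPL change from a pressure ratio uses the 20·log₁₀ form:
20·log₁₀(0.581) = -4.7 dB.

-4.7 dB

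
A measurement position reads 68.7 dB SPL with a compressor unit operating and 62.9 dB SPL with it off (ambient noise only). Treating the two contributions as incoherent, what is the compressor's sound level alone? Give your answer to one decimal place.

Background correction is a power subtraction:
L_src = 10·log₁₀(10^(68.7/10) − 10^(62.9/10)) = 10·log₁₀(5463000) = 67.4 dB SPL.

67.4 dB SPL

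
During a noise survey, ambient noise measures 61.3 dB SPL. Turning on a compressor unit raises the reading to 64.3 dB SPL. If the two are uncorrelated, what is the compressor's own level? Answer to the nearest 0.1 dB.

61.3 dB SPL

Remove the background by subtracting linear intensities:
L_src = 10·log₁₀(10^(64.3/10) − 10^(61.3/10)) = 10·log₁₀(1343000) = 61.3 dB SPL.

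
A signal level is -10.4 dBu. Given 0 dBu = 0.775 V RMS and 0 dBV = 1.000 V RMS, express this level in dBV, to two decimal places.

The offset between the scales is 20·log₁₀(0.775/1.000) = −2.214 dB.
So dBV = -10.4 − 2.214 = -12.61 dBV.

-12.61 dBV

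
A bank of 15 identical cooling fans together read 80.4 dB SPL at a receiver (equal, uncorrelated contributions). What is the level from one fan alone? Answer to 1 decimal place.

15 equal incoherent sources add 10·log₁₀(15) = 11.76 dB over one source.
L_one = 80.4 − 11.76 = 68.6 dB SPL.

68.6 dB SPL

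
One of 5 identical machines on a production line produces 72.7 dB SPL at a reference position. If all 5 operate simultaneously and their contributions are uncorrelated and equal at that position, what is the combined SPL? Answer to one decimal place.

79.7 dB SPL

5 equal incoherent sources raise the level by 10·log₁₀(5) = 6.99 dB.
L_total = 72.7 + 6.99 = 79.7 dB SPL.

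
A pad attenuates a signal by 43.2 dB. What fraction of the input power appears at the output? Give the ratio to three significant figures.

0.0000479

Power ratio = 10^(dB/10).
10^(-43.2/10) = 10^(-4.320) = 0.0000479.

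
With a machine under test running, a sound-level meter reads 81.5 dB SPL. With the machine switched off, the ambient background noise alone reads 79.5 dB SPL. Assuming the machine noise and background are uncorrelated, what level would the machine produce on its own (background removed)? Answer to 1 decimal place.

Remove the background by subtracting linear intensities:
L_src = 10·log₁₀(10^(81.5/10) − 10^(79.5/10)) = 10·log₁₀(52130000) = 77.2 dB SPL.

77.2 dB SPL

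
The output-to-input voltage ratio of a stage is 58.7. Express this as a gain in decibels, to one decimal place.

For a voltage ratio, dB = 20·log₁₀(V₂/V₁).
20·log₁₀(58.7) = 35.4 dB.

35.4 dB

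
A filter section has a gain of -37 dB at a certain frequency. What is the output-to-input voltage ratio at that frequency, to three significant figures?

0.0141

Voltage ratio = 10^(dB/20).
10^(-37/20) = 10^(-1.850) = 0.0141.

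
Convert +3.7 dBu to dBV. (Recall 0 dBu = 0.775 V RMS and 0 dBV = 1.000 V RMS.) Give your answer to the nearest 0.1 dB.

+1.5 dBV

The offset between the scales is 20·log₁₀(0.775/1.000) = −2.214 dB.
So dBV = +3.7 − 2.214 = +1.5 dBV.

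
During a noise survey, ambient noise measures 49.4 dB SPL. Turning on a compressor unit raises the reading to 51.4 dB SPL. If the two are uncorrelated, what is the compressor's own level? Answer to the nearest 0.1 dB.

Background correction is a power subtraction:
L_src = 10·log₁₀(10^(51.4/10) − 10^(49.4/10)) = 10·log₁₀(50940) = 47.1 dB SPL.

47.1 dB SPL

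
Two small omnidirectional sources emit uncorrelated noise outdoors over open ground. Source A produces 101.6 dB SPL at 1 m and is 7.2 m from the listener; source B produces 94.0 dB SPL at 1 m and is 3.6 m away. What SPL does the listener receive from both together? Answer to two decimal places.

86.75 dB SPL

At the listener: L_A = 101.6 − 20·log₁₀(7.2) = 84.453 dB; L_B = 94.0 − 20·log₁₀(3.6) = 82.874 dB.
Combined: 10·log₁₀(10^(84.453/10)+10^(82.874/10)) = 86.75 dB SPL.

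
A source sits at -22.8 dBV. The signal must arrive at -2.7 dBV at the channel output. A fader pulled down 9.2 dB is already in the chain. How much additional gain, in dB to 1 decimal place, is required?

29.3 dB

The required make-up gain is the shortfall in the dB sum.
G = -2.7 − (-22.8) + 9.2 = 29.3 dB.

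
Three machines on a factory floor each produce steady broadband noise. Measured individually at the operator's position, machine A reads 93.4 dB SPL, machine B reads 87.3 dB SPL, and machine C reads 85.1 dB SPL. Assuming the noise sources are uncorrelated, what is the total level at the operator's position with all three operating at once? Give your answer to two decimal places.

94.84 dB SPL

Incoherent sources sum as intensities:
L_total = 10·log₁₀(10^(93.4/10) + 10^(87.3/10) + 10^(85.1/10)) = 10·log₁₀(3048000000) = 94.84 dB SPL.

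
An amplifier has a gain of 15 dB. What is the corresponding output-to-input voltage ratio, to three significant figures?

Voltage ratio = 10^(dB/20).
10^(15/20) = 10^(0.7500) = 5.62.

5.62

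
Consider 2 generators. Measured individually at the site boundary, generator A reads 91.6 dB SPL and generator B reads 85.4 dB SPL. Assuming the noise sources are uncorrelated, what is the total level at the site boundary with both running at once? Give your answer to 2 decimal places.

92.53 dB SPL

Uncorrelated sources add in intensity (power), not in dB.
L_total = 10·log₁₀(10^(91.6/10) + 10^(85.4/10)) = 10·log₁₀(1792000000) = 92.53 dB SPL.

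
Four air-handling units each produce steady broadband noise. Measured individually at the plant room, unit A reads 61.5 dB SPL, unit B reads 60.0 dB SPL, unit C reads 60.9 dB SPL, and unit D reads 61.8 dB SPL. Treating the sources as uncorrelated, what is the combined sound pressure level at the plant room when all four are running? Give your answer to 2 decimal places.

Add the sources as powers (linear), then convert back to dB:
L_total = 10·log₁₀(10^(61.5/10) + 10^(60.0/10) + 10^(60.9/10) + 10^(61.8/10)) = 10·log₁₀(5156000) = 67.12 dB SPL.

67.12 dB SPL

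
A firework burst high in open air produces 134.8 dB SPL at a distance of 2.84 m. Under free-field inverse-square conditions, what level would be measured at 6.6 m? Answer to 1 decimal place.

127.5 dB SPL

Inverse-square spreading gives ΔL = −20·log₁₀(d₂/d₁).
ΔL = −20·log₁₀(6.6/2.84) = -7.32 dB, so L₂ = 134.8 + (-7.32) = 127.5 dB SPL.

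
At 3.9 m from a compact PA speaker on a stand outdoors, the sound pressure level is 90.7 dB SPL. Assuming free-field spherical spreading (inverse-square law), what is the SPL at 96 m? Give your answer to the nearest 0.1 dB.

62.9 dB SPL

For a point source in a free field, ΔL = −20·log₁₀(d₂/d₁).
ΔL = −20·log₁₀(96/3.9) = -27.82 dB, so L₂ = 90.7 + (-27.82) = 62.9 dB SPL.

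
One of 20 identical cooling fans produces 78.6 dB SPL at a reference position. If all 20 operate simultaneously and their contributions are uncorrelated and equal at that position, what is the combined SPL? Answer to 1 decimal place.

20 equal incoherent sources raise the level by 10·log₁₀(20) = 13.01 dB.
L_total = 78.6 + 13.01 = 91.6 dB SPL.

91.6 dB SPL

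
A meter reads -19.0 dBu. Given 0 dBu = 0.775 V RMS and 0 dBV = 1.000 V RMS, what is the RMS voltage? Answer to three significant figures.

0.0870 V

V = 0.775 V × 10^(-19.0/20).
= 0.775 × 0.1122 = 0.0870 V.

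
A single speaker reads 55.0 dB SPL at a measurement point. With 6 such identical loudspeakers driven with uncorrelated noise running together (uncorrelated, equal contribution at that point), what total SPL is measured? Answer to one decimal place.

6 equal incoherent sources raise the level by 10·log₁₀(6) = 7.78 dB.
L_total = 55.0 + 7.78 = 62.8 dB SPL.

62.8 dB SPL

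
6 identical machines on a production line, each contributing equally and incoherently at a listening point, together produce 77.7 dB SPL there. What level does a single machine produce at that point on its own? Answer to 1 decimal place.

6 equal incoherent sources add 10·log₁₀(6) = 7.78 dB over one source.
L_one = 77.7 − 7.78 = 69.9 dB SPL.

69.9 dB SPL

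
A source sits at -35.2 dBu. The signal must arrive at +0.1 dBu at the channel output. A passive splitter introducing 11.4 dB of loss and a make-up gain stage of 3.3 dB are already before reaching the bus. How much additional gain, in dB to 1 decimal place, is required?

The required make-up gain is the shortfall in the dB sum.
G = +0.1 − (-35.2) + 11.4 − 3.3 = 43.4 dB.

43.4 dB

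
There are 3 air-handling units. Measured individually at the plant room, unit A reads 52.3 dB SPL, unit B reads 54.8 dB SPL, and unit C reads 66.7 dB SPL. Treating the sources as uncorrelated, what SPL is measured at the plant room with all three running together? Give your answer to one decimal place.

67.1 dB SPL

Incoherent sources sum as intensities:
L_total = 10·log₁₀(10^(52.3/10) + 10^(54.8/10) + 10^(66.7/10)) = 10·log₁₀(5149000) = 67.1 dB SPL.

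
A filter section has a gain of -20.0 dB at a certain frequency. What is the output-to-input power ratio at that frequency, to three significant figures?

0.0100

Power ratio = 10^(dB/10).
10^(-20.0/10) = 10^(-2.000) = 0.0100.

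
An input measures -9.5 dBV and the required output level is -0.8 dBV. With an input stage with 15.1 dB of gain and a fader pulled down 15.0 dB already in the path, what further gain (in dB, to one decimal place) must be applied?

8.6 dB

The required make-up gain is the shortfall in the dB sum.
G = -0.8 − (-9.5) − 15.1 + 15.0 = 8.6 dB.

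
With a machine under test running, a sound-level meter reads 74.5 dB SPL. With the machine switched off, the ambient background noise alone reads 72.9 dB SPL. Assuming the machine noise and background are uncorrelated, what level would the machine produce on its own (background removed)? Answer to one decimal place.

69.4 dB SPL

Remove the background by subtracting linear intensities:
L_src = 10·log₁₀(10^(74.5/10) − 10^(72.9/10)) = 10·log₁₀(8685000) = 69.4 dB SPL.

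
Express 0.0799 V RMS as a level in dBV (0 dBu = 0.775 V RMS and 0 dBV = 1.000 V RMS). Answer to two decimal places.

-21.95 dBV

dBV = 20·log₁₀(V / 1.000 V).
20·log₁₀(0.0799/1.000) = -21.95 dBV.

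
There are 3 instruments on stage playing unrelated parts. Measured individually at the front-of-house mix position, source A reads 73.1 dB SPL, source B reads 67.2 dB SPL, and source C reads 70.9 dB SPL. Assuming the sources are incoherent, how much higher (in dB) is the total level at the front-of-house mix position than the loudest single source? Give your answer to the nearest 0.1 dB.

2.7 dB

Uncorrelated sources add in intensity (power), not in dB.
L_total = 10·log₁₀(10^(73.1/10) + 10^(67.2/10) + 10^(70.9/10)) = 75.79 dB SPL.
Excess over the loudest (73.1 dB): 75.79 − 73.1 = 2.7 dB.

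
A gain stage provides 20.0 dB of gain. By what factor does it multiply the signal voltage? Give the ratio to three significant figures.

Voltage ratio = 10^(dB/20).
10^(20.0/20) = 10^(1.000) = 10.0.

10.0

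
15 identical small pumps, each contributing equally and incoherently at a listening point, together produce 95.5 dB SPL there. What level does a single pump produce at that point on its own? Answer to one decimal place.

83.7 dB SPL

15 equal incoherent sources add 10·log₁₀(15) = 11.76 dB over one source.
L_one = 95.5 − 11.76 = 83.7 dB SPL.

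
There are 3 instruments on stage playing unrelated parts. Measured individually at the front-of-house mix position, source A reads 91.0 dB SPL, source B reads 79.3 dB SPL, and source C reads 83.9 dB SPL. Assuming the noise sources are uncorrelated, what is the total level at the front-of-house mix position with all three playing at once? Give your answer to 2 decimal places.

92.01 dB SPL

Add the sources as powers (linear), then convert back to dB:
L_total = 10·log₁₀(10^(91.0/10) + 10^(79.3/10) + 10^(83.9/10)) = 10·log₁₀(1590000000) = 92.01 dB SPL.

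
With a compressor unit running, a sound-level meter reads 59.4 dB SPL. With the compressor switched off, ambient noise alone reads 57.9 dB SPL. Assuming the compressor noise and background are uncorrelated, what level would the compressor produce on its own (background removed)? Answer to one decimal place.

Subtract intensities: L_src = 10·log₁₀(10^(L_total/10) − 10^(L_bg/10)).
L_src = 10·log₁₀(10^(59.4/10) − 10^(57.9/10)) = 10·log₁₀(254400) = 54.1 dB SPL.

54.1 dB SPL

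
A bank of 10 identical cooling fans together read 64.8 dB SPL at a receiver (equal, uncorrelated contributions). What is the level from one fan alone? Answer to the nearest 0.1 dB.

54.8 dB SPL

10 equal incoherent sources add 10·log₁₀(10) = 10.00 dB over one source.
L_one = 64.8 − 10.00 = 54.8 dB SPL.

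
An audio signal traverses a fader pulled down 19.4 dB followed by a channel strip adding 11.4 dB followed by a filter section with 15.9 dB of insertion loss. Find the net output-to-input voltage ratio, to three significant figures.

Net gain = (−19.4) + 11.4 + (−15.9) = -23.9 dB.
Voltage ratio = 10^(-23.9/20) = 0.0638.

0.0638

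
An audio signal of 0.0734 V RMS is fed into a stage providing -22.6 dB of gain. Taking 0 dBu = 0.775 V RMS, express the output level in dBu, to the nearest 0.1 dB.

-43.1 dBu

Input level: 20·log₁₀(0.0734/0.775) = -20.47 dBu.
Output: -20.47 − 22.6 = -43.1 dBu.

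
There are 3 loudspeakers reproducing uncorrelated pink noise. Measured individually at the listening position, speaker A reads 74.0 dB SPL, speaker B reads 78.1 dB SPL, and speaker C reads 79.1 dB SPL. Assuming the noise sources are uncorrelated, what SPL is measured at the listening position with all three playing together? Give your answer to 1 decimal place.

82.3 dB SPL

Incoherent sources sum as intensities:
L_total = 10·log₁₀(10^(74.0/10) + 10^(78.1/10) + 10^(79.1/10)) = 10·log₁₀(171000000) = 82.3 dB SPL.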